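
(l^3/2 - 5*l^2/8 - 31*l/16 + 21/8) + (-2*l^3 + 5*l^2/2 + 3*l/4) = -3*l^3/2 + 15*l^2/8 - 19*l/16 + 21/8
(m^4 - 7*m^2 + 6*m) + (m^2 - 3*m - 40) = m^4 - 6*m^2 + 3*m - 40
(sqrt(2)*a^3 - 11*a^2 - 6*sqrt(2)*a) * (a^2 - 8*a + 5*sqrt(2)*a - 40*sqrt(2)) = sqrt(2)*a^5 - 8*sqrt(2)*a^4 - a^4 - 61*sqrt(2)*a^3 + 8*a^3 - 60*a^2 + 488*sqrt(2)*a^2 + 480*a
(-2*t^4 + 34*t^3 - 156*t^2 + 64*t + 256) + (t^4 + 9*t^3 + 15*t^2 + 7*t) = -t^4 + 43*t^3 - 141*t^2 + 71*t + 256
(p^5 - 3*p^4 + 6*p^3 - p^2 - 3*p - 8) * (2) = 2*p^5 - 6*p^4 + 12*p^3 - 2*p^2 - 6*p - 16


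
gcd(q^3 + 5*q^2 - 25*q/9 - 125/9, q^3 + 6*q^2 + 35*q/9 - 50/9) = q^2 + 20*q/3 + 25/3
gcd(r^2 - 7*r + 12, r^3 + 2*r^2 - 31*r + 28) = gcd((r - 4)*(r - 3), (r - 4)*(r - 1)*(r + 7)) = r - 4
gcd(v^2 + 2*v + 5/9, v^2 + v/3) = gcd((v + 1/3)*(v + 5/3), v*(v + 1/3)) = v + 1/3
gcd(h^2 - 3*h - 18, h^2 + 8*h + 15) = h + 3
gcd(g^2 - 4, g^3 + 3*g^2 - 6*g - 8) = g - 2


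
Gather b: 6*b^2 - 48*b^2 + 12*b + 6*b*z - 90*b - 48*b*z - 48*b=-42*b^2 + b*(-42*z - 126)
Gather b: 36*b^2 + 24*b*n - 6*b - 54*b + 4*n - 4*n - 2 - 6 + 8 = 36*b^2 + b*(24*n - 60)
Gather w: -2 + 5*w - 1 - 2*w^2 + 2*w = -2*w^2 + 7*w - 3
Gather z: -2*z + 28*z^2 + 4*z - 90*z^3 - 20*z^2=-90*z^3 + 8*z^2 + 2*z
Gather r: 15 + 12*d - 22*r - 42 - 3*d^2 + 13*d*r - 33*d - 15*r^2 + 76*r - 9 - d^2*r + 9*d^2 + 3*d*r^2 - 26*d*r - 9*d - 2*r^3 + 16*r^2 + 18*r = 6*d^2 - 30*d - 2*r^3 + r^2*(3*d + 1) + r*(-d^2 - 13*d + 72) - 36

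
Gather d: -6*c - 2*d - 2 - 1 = -6*c - 2*d - 3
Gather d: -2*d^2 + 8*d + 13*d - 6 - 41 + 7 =-2*d^2 + 21*d - 40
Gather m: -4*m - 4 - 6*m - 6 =-10*m - 10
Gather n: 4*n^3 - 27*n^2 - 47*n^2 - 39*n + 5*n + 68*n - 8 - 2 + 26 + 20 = 4*n^3 - 74*n^2 + 34*n + 36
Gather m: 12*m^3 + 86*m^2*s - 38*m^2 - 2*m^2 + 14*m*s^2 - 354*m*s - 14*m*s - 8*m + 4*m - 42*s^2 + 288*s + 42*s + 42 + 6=12*m^3 + m^2*(86*s - 40) + m*(14*s^2 - 368*s - 4) - 42*s^2 + 330*s + 48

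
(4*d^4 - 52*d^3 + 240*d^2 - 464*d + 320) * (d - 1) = 4*d^5 - 56*d^4 + 292*d^3 - 704*d^2 + 784*d - 320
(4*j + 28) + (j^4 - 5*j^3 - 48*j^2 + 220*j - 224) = j^4 - 5*j^3 - 48*j^2 + 224*j - 196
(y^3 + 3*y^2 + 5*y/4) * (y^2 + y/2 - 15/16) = y^5 + 7*y^4/2 + 29*y^3/16 - 35*y^2/16 - 75*y/64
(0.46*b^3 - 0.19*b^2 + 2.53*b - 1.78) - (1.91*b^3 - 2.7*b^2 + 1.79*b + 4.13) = -1.45*b^3 + 2.51*b^2 + 0.74*b - 5.91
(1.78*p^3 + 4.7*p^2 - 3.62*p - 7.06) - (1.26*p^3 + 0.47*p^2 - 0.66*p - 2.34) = 0.52*p^3 + 4.23*p^2 - 2.96*p - 4.72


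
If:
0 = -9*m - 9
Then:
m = -1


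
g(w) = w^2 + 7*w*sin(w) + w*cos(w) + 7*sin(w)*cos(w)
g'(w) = -w*sin(w) + 7*w*cos(w) + 2*w - 7*sin(w)^2 + 7*sin(w) + 7*cos(w)^2 + cos(w)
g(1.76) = 13.57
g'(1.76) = -0.34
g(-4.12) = -7.89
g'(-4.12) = 13.89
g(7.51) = 110.65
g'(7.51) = 27.20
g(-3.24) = 10.81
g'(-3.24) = 22.97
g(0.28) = 2.75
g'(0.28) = 11.19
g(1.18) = 11.94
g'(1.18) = 6.30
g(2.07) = 13.07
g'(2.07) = -2.74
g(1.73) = 13.58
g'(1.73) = -0.06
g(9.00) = 96.13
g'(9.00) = -36.51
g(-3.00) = 15.91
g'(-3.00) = 19.11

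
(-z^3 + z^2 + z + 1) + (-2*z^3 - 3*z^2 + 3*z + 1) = -3*z^3 - 2*z^2 + 4*z + 2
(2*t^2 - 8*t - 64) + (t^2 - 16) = 3*t^2 - 8*t - 80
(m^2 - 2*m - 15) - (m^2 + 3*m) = -5*m - 15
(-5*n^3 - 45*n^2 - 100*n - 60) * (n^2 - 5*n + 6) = -5*n^5 - 20*n^4 + 95*n^3 + 170*n^2 - 300*n - 360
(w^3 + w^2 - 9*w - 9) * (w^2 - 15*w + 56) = w^5 - 14*w^4 + 32*w^3 + 182*w^2 - 369*w - 504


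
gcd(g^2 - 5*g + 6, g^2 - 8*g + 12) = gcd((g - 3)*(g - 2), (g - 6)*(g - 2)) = g - 2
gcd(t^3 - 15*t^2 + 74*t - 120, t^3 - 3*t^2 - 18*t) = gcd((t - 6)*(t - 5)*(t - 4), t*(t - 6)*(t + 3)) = t - 6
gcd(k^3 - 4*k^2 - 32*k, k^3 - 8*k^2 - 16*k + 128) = k^2 - 4*k - 32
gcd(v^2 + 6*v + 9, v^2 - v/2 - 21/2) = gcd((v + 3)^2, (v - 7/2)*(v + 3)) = v + 3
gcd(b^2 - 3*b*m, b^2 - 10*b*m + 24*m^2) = 1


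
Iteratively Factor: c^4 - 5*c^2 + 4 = (c - 1)*(c^3 + c^2 - 4*c - 4) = (c - 2)*(c - 1)*(c^2 + 3*c + 2) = (c - 2)*(c - 1)*(c + 2)*(c + 1)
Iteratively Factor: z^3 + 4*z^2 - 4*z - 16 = (z - 2)*(z^2 + 6*z + 8) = (z - 2)*(z + 2)*(z + 4)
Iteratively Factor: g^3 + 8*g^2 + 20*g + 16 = (g + 2)*(g^2 + 6*g + 8) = (g + 2)*(g + 4)*(g + 2)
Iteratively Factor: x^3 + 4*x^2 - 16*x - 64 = (x + 4)*(x^2 - 16) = (x - 4)*(x + 4)*(x + 4)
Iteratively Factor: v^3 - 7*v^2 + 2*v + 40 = (v - 4)*(v^2 - 3*v - 10) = (v - 5)*(v - 4)*(v + 2)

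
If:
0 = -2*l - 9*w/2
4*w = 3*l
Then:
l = 0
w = 0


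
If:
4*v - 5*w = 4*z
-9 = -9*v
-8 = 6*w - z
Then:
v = 1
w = -28/29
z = 64/29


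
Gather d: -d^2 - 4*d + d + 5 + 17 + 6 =-d^2 - 3*d + 28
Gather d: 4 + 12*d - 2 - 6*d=6*d + 2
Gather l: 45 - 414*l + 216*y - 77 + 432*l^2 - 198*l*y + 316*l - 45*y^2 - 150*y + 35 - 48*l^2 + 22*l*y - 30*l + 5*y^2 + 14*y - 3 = 384*l^2 + l*(-176*y - 128) - 40*y^2 + 80*y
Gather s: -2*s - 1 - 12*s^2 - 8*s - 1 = -12*s^2 - 10*s - 2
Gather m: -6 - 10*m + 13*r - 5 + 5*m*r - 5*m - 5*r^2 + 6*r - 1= m*(5*r - 15) - 5*r^2 + 19*r - 12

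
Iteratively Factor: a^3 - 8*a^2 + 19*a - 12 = (a - 3)*(a^2 - 5*a + 4) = (a - 3)*(a - 1)*(a - 4)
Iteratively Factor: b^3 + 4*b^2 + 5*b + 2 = (b + 1)*(b^2 + 3*b + 2) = (b + 1)^2*(b + 2)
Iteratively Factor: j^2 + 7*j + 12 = (j + 4)*(j + 3)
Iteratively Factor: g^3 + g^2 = (g + 1)*(g^2) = g*(g + 1)*(g)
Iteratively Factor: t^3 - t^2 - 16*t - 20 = (t - 5)*(t^2 + 4*t + 4) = (t - 5)*(t + 2)*(t + 2)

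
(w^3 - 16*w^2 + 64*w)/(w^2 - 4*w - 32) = w*(w - 8)/(w + 4)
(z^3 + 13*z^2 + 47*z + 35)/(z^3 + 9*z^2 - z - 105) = (z + 1)/(z - 3)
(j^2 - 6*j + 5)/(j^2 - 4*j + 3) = (j - 5)/(j - 3)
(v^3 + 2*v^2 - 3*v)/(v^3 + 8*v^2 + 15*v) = (v - 1)/(v + 5)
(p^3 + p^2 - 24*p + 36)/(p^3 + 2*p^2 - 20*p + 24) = (p - 3)/(p - 2)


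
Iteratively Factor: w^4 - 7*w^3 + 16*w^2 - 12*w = (w - 2)*(w^3 - 5*w^2 + 6*w) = (w - 2)^2*(w^2 - 3*w) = w*(w - 2)^2*(w - 3)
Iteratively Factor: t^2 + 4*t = (t)*(t + 4)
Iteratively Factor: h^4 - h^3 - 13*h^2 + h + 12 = (h + 3)*(h^3 - 4*h^2 - h + 4) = (h + 1)*(h + 3)*(h^2 - 5*h + 4) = (h - 1)*(h + 1)*(h + 3)*(h - 4)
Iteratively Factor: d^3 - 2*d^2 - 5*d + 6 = (d - 3)*(d^2 + d - 2) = (d - 3)*(d + 2)*(d - 1)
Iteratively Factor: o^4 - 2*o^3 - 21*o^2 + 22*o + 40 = (o - 2)*(o^3 - 21*o - 20) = (o - 5)*(o - 2)*(o^2 + 5*o + 4) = (o - 5)*(o - 2)*(o + 4)*(o + 1)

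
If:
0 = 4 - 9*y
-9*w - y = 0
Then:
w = -4/81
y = 4/9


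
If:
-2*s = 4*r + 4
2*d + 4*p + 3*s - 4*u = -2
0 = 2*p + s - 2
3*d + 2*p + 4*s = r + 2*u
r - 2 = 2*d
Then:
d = -9/5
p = 2/5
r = -8/5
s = 6/5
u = 9/10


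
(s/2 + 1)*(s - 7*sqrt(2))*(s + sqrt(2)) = s^3/2 - 3*sqrt(2)*s^2 + s^2 - 6*sqrt(2)*s - 7*s - 14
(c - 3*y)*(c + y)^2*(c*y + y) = c^4*y - c^3*y^2 + c^3*y - 5*c^2*y^3 - c^2*y^2 - 3*c*y^4 - 5*c*y^3 - 3*y^4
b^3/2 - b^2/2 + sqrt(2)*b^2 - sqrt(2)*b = b*(b/2 + sqrt(2))*(b - 1)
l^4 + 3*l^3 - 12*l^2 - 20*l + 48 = (l - 2)^2*(l + 3)*(l + 4)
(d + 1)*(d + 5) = d^2 + 6*d + 5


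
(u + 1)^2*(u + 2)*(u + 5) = u^4 + 9*u^3 + 25*u^2 + 27*u + 10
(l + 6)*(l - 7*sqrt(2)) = l^2 - 7*sqrt(2)*l + 6*l - 42*sqrt(2)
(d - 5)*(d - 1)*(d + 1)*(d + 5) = d^4 - 26*d^2 + 25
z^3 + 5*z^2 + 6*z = z*(z + 2)*(z + 3)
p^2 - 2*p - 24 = (p - 6)*(p + 4)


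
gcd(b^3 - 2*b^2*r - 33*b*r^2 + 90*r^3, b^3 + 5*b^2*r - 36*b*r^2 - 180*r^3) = b + 6*r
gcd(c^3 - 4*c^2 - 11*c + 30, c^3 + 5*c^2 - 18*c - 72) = c + 3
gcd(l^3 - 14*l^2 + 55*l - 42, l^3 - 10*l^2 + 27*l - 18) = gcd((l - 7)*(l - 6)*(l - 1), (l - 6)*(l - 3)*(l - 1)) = l^2 - 7*l + 6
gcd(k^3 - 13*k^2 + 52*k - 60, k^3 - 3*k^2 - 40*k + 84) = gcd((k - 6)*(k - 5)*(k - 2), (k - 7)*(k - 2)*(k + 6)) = k - 2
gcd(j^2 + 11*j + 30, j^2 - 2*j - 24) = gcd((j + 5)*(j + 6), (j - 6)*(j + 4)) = 1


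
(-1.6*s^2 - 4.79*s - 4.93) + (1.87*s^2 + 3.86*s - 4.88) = 0.27*s^2 - 0.93*s - 9.81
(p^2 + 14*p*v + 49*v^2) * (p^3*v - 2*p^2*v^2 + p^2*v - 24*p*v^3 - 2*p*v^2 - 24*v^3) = p^5*v + 12*p^4*v^2 + p^4*v - 3*p^3*v^3 + 12*p^3*v^2 - 434*p^2*v^4 - 3*p^2*v^3 - 1176*p*v^5 - 434*p*v^4 - 1176*v^5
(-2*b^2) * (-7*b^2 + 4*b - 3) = 14*b^4 - 8*b^3 + 6*b^2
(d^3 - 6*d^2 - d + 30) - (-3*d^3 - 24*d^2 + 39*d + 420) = 4*d^3 + 18*d^2 - 40*d - 390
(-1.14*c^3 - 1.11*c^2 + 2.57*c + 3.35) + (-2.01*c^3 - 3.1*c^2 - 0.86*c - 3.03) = -3.15*c^3 - 4.21*c^2 + 1.71*c + 0.32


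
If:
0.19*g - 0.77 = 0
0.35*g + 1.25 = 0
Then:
No Solution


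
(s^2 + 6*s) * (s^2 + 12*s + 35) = s^4 + 18*s^3 + 107*s^2 + 210*s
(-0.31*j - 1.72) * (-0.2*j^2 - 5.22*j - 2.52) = 0.062*j^3 + 1.9622*j^2 + 9.7596*j + 4.3344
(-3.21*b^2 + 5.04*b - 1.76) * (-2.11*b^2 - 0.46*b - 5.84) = 6.7731*b^4 - 9.1578*b^3 + 20.1416*b^2 - 28.624*b + 10.2784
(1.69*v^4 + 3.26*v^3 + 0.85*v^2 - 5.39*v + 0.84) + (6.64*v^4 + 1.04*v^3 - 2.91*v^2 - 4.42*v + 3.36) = 8.33*v^4 + 4.3*v^3 - 2.06*v^2 - 9.81*v + 4.2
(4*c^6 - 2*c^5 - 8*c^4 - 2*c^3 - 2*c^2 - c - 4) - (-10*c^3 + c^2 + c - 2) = 4*c^6 - 2*c^5 - 8*c^4 + 8*c^3 - 3*c^2 - 2*c - 2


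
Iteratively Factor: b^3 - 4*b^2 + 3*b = (b)*(b^2 - 4*b + 3) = b*(b - 3)*(b - 1)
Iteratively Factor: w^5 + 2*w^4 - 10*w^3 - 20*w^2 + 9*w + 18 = (w + 2)*(w^4 - 10*w^2 + 9) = (w + 2)*(w + 3)*(w^3 - 3*w^2 - w + 3) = (w + 1)*(w + 2)*(w + 3)*(w^2 - 4*w + 3) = (w - 3)*(w + 1)*(w + 2)*(w + 3)*(w - 1)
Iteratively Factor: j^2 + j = (j)*(j + 1)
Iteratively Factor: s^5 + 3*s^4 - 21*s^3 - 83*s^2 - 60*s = (s - 5)*(s^4 + 8*s^3 + 19*s^2 + 12*s) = s*(s - 5)*(s^3 + 8*s^2 + 19*s + 12) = s*(s - 5)*(s + 3)*(s^2 + 5*s + 4) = s*(s - 5)*(s + 3)*(s + 4)*(s + 1)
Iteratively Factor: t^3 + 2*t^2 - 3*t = (t + 3)*(t^2 - t) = (t - 1)*(t + 3)*(t)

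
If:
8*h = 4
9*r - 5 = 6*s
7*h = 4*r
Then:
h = 1/2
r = 7/8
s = 23/48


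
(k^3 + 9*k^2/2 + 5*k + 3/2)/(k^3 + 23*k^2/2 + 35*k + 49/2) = (2*k^2 + 7*k + 3)/(2*k^2 + 21*k + 49)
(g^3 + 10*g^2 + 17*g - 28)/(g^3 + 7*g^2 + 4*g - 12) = (g^2 + 11*g + 28)/(g^2 + 8*g + 12)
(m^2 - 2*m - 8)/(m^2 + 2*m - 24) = (m + 2)/(m + 6)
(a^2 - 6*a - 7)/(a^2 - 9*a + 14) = (a + 1)/(a - 2)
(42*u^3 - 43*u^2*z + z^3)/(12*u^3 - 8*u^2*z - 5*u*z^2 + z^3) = (7*u + z)/(2*u + z)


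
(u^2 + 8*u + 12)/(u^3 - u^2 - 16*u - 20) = (u + 6)/(u^2 - 3*u - 10)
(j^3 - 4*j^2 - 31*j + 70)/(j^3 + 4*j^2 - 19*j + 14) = (j^2 - 2*j - 35)/(j^2 + 6*j - 7)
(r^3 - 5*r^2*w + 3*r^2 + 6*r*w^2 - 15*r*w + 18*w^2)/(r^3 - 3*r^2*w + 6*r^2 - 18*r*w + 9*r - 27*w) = (r - 2*w)/(r + 3)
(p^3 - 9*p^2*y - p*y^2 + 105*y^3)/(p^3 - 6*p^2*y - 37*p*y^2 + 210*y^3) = (p + 3*y)/(p + 6*y)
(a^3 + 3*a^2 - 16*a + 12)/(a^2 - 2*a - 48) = (a^2 - 3*a + 2)/(a - 8)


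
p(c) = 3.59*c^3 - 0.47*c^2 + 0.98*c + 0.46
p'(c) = 10.77*c^2 - 0.94*c + 0.98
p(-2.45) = -57.56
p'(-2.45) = 67.93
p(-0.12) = 0.33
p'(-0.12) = 1.25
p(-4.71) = -389.69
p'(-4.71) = 244.33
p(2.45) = 52.83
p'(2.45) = 63.32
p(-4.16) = -270.20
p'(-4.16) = 191.27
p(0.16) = 0.62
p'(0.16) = 1.11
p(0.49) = 1.25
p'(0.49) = 3.11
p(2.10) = 33.69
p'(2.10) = 46.50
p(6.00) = 764.86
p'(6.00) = 383.06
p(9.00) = 2588.32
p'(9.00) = 864.89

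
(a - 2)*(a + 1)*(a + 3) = a^3 + 2*a^2 - 5*a - 6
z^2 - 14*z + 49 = (z - 7)^2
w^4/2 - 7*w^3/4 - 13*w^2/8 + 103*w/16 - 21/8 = (w/2 + 1)*(w - 7/2)*(w - 3/2)*(w - 1/2)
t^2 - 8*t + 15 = (t - 5)*(t - 3)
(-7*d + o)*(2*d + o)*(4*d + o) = -56*d^3 - 34*d^2*o - d*o^2 + o^3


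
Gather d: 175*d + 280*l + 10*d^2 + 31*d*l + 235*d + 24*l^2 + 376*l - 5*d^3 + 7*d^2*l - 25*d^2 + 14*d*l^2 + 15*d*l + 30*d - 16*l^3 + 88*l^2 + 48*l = -5*d^3 + d^2*(7*l - 15) + d*(14*l^2 + 46*l + 440) - 16*l^3 + 112*l^2 + 704*l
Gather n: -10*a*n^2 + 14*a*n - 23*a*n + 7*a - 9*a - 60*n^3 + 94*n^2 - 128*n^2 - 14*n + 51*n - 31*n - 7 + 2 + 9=-2*a - 60*n^3 + n^2*(-10*a - 34) + n*(6 - 9*a) + 4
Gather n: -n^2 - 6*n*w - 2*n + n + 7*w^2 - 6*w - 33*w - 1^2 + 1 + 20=-n^2 + n*(-6*w - 1) + 7*w^2 - 39*w + 20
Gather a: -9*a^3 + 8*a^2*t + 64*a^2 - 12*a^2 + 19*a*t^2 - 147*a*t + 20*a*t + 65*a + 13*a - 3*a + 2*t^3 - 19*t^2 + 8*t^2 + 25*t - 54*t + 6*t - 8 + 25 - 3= -9*a^3 + a^2*(8*t + 52) + a*(19*t^2 - 127*t + 75) + 2*t^3 - 11*t^2 - 23*t + 14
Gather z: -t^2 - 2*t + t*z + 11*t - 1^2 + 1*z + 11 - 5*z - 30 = -t^2 + 9*t + z*(t - 4) - 20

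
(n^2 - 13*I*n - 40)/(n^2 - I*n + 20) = (n - 8*I)/(n + 4*I)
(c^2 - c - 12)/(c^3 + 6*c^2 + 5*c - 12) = (c - 4)/(c^2 + 3*c - 4)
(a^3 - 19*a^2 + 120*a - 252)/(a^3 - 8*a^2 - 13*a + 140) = (a^2 - 12*a + 36)/(a^2 - a - 20)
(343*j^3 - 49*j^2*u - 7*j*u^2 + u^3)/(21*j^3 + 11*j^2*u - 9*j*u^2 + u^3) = (-49*j^2 + u^2)/(-3*j^2 - 2*j*u + u^2)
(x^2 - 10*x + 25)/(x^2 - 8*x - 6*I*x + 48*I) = (x^2 - 10*x + 25)/(x^2 - 8*x - 6*I*x + 48*I)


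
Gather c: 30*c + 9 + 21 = 30*c + 30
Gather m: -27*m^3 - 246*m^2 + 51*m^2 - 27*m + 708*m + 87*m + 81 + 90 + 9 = -27*m^3 - 195*m^2 + 768*m + 180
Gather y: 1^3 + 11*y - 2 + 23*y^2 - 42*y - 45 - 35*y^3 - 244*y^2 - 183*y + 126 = -35*y^3 - 221*y^2 - 214*y + 80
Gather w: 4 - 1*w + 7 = 11 - w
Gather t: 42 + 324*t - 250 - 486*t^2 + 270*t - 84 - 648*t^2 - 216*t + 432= -1134*t^2 + 378*t + 140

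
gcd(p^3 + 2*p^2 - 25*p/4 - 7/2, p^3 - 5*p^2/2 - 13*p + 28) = p^2 + 3*p/2 - 7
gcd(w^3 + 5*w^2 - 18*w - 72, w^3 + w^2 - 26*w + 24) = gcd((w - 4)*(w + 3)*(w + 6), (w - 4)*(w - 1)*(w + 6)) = w^2 + 2*w - 24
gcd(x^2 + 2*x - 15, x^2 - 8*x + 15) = x - 3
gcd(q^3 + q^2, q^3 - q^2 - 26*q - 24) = q + 1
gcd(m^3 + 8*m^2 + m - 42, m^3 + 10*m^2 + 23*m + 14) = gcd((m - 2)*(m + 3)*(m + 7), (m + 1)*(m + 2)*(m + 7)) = m + 7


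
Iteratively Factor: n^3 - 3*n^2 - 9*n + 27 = (n - 3)*(n^2 - 9) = (n - 3)^2*(n + 3)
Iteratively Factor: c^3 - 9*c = (c)*(c^2 - 9) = c*(c - 3)*(c + 3)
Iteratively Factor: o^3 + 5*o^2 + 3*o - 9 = (o - 1)*(o^2 + 6*o + 9) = (o - 1)*(o + 3)*(o + 3)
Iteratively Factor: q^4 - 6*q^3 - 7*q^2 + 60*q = (q + 3)*(q^3 - 9*q^2 + 20*q) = (q - 5)*(q + 3)*(q^2 - 4*q) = q*(q - 5)*(q + 3)*(q - 4)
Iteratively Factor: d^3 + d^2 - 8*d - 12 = (d + 2)*(d^2 - d - 6) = (d - 3)*(d + 2)*(d + 2)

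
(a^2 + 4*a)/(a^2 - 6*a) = (a + 4)/(a - 6)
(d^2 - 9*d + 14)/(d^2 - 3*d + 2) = (d - 7)/(d - 1)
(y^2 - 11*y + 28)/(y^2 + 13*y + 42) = (y^2 - 11*y + 28)/(y^2 + 13*y + 42)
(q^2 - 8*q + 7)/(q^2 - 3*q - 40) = (-q^2 + 8*q - 7)/(-q^2 + 3*q + 40)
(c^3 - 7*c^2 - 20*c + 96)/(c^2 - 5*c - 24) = (c^2 + c - 12)/(c + 3)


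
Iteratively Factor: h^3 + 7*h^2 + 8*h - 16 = (h + 4)*(h^2 + 3*h - 4) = (h + 4)^2*(h - 1)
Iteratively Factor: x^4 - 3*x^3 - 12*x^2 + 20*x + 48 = (x - 3)*(x^3 - 12*x - 16) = (x - 3)*(x + 2)*(x^2 - 2*x - 8) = (x - 4)*(x - 3)*(x + 2)*(x + 2)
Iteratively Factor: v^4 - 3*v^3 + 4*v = (v - 2)*(v^3 - v^2 - 2*v) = (v - 2)*(v + 1)*(v^2 - 2*v) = v*(v - 2)*(v + 1)*(v - 2)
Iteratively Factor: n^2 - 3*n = (n)*(n - 3)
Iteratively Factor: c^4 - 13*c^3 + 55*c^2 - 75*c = (c - 5)*(c^3 - 8*c^2 + 15*c) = (c - 5)*(c - 3)*(c^2 - 5*c) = (c - 5)^2*(c - 3)*(c)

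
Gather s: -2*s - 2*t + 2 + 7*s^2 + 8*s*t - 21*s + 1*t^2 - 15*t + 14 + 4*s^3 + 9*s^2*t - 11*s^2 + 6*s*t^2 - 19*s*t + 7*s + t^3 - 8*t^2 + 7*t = 4*s^3 + s^2*(9*t - 4) + s*(6*t^2 - 11*t - 16) + t^3 - 7*t^2 - 10*t + 16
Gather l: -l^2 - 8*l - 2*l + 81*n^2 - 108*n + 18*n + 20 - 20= -l^2 - 10*l + 81*n^2 - 90*n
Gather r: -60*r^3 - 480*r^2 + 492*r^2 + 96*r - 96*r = -60*r^3 + 12*r^2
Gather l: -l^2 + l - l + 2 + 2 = 4 - l^2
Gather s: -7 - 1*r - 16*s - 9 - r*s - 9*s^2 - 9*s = -r - 9*s^2 + s*(-r - 25) - 16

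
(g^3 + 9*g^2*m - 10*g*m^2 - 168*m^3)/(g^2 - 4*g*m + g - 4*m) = (g^2 + 13*g*m + 42*m^2)/(g + 1)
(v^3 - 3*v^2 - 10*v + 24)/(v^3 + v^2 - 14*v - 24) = (v - 2)/(v + 2)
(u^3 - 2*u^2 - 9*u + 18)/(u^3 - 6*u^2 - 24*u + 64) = (u^2 - 9)/(u^2 - 4*u - 32)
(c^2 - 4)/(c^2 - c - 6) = (c - 2)/(c - 3)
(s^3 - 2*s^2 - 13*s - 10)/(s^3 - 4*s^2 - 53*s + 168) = (s^3 - 2*s^2 - 13*s - 10)/(s^3 - 4*s^2 - 53*s + 168)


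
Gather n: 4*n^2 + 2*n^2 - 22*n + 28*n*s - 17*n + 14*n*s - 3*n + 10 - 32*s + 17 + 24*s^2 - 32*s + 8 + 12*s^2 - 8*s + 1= 6*n^2 + n*(42*s - 42) + 36*s^2 - 72*s + 36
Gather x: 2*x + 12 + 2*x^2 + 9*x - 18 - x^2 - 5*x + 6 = x^2 + 6*x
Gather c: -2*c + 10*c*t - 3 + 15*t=c*(10*t - 2) + 15*t - 3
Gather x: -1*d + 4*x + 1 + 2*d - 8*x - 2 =d - 4*x - 1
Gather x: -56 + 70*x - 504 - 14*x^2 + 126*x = -14*x^2 + 196*x - 560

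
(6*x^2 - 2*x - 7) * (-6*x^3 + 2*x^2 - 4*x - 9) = -36*x^5 + 24*x^4 + 14*x^3 - 60*x^2 + 46*x + 63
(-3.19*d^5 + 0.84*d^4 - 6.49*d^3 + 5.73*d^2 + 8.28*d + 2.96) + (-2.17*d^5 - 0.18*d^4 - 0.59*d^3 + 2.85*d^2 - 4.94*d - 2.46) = -5.36*d^5 + 0.66*d^4 - 7.08*d^3 + 8.58*d^2 + 3.34*d + 0.5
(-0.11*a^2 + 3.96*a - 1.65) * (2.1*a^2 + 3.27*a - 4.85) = -0.231*a^4 + 7.9563*a^3 + 10.0177*a^2 - 24.6015*a + 8.0025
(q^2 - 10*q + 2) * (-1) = -q^2 + 10*q - 2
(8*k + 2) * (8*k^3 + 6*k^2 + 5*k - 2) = 64*k^4 + 64*k^3 + 52*k^2 - 6*k - 4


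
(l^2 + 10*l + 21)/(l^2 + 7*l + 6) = (l^2 + 10*l + 21)/(l^2 + 7*l + 6)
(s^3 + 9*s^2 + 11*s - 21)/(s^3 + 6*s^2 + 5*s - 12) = (s + 7)/(s + 4)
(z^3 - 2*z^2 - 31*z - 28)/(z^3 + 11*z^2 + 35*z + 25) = (z^2 - 3*z - 28)/(z^2 + 10*z + 25)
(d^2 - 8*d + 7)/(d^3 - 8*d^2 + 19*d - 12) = (d - 7)/(d^2 - 7*d + 12)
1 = 1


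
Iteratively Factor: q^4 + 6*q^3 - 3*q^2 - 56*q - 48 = (q + 1)*(q^3 + 5*q^2 - 8*q - 48) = (q + 1)*(q + 4)*(q^2 + q - 12) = (q - 3)*(q + 1)*(q + 4)*(q + 4)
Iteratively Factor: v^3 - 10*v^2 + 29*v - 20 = (v - 1)*(v^2 - 9*v + 20) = (v - 4)*(v - 1)*(v - 5)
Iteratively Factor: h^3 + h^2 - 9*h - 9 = (h + 1)*(h^2 - 9) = (h + 1)*(h + 3)*(h - 3)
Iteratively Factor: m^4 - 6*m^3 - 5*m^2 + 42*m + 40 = (m + 2)*(m^3 - 8*m^2 + 11*m + 20) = (m - 4)*(m + 2)*(m^2 - 4*m - 5) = (m - 4)*(m + 1)*(m + 2)*(m - 5)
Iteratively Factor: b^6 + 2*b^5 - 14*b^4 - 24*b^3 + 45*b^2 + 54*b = (b + 3)*(b^5 - b^4 - 11*b^3 + 9*b^2 + 18*b) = (b + 3)^2*(b^4 - 4*b^3 + b^2 + 6*b) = (b - 2)*(b + 3)^2*(b^3 - 2*b^2 - 3*b) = b*(b - 2)*(b + 3)^2*(b^2 - 2*b - 3) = b*(b - 2)*(b + 1)*(b + 3)^2*(b - 3)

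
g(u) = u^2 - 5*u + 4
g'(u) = 2*u - 5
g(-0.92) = 9.45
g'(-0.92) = -6.84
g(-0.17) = 4.88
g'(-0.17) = -5.34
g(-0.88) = 9.17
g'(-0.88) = -6.76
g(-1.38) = 12.80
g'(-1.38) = -7.76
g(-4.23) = 43.04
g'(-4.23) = -13.46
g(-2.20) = 19.84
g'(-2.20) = -9.40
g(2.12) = -2.11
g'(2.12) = -0.76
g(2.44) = -2.25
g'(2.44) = -0.12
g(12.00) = 88.00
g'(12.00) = 19.00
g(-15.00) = 304.00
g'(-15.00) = -35.00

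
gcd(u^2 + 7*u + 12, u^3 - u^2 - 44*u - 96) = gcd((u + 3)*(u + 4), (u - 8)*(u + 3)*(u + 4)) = u^2 + 7*u + 12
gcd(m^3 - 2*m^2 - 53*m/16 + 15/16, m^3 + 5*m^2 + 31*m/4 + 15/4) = 1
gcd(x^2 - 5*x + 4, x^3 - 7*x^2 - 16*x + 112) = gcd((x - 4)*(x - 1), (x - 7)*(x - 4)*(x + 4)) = x - 4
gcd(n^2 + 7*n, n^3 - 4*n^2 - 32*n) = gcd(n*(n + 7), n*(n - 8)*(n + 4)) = n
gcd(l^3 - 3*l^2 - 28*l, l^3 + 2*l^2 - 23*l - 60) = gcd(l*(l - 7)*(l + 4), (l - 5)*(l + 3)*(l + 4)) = l + 4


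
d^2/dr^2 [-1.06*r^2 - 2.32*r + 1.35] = -2.12000000000000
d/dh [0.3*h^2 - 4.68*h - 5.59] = 0.6*h - 4.68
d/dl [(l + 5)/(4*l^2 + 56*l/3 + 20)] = 3*(-3*l^2 - 30*l - 55)/(4*(9*l^4 + 84*l^3 + 286*l^2 + 420*l + 225))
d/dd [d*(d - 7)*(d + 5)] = 3*d^2 - 4*d - 35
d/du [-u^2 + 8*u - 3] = 8 - 2*u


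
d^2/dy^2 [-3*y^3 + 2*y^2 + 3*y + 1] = 4 - 18*y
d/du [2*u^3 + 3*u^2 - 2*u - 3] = 6*u^2 + 6*u - 2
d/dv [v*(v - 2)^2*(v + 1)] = 4*v^3 - 9*v^2 + 4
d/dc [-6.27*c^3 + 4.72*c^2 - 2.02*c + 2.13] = -18.81*c^2 + 9.44*c - 2.02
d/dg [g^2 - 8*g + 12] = 2*g - 8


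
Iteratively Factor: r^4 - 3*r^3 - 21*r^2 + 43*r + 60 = (r + 1)*(r^3 - 4*r^2 - 17*r + 60) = (r - 5)*(r + 1)*(r^2 + r - 12) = (r - 5)*(r + 1)*(r + 4)*(r - 3)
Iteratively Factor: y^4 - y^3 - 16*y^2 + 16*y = (y - 4)*(y^3 + 3*y^2 - 4*y) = (y - 4)*(y + 4)*(y^2 - y) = (y - 4)*(y - 1)*(y + 4)*(y)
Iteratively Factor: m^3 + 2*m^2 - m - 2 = (m - 1)*(m^2 + 3*m + 2) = (m - 1)*(m + 2)*(m + 1)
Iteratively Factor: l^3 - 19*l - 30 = (l + 2)*(l^2 - 2*l - 15) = (l - 5)*(l + 2)*(l + 3)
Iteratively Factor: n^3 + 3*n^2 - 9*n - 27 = (n + 3)*(n^2 - 9) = (n + 3)^2*(n - 3)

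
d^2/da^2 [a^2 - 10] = 2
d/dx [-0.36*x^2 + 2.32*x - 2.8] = 2.32 - 0.72*x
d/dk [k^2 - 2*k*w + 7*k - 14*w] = 2*k - 2*w + 7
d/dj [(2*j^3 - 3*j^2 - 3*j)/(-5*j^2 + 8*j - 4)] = (-10*j^4 + 32*j^3 - 63*j^2 + 24*j + 12)/(25*j^4 - 80*j^3 + 104*j^2 - 64*j + 16)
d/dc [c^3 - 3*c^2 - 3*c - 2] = 3*c^2 - 6*c - 3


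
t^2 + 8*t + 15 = (t + 3)*(t + 5)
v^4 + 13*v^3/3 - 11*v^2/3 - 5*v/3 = v*(v - 1)*(v + 1/3)*(v + 5)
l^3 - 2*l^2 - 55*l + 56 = (l - 8)*(l - 1)*(l + 7)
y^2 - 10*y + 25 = (y - 5)^2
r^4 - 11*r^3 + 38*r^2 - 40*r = r*(r - 5)*(r - 4)*(r - 2)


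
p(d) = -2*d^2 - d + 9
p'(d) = -4*d - 1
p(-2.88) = -4.71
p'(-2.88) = 10.52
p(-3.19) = -8.16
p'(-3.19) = 11.76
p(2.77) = -9.12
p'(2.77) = -12.08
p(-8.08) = -113.49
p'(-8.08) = 31.32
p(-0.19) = 9.12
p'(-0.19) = -0.24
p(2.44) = -5.35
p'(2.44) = -10.76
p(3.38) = -17.23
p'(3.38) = -14.52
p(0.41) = 8.25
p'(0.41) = -2.64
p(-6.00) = -57.00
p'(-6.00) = 23.00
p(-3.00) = -6.00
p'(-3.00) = 11.00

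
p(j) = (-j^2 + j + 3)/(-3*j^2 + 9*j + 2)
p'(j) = (1 - 2*j)/(-3*j^2 + 9*j + 2) + (6*j - 9)*(-j^2 + j + 3)/(-3*j^2 + 9*j + 2)^2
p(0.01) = 1.44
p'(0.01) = -5.69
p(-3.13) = 0.18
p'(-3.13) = -0.04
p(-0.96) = -0.12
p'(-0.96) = -0.50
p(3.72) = 1.18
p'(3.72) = -1.54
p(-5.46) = 0.24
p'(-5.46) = -0.02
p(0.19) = 0.88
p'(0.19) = -1.74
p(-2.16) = 0.12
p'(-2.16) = -0.08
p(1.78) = 0.19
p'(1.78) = -0.26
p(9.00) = 0.43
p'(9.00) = -0.02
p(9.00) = 0.43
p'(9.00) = -0.02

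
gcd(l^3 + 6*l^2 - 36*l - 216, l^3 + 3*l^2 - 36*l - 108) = l^2 - 36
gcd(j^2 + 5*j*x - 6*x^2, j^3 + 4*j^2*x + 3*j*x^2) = 1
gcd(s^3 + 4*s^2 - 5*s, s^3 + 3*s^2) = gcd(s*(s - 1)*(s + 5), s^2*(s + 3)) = s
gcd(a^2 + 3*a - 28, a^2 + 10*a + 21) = a + 7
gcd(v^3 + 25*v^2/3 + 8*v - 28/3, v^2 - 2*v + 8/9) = v - 2/3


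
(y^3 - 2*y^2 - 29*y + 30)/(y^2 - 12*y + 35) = (y^3 - 2*y^2 - 29*y + 30)/(y^2 - 12*y + 35)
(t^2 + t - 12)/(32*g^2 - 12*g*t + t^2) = (t^2 + t - 12)/(32*g^2 - 12*g*t + t^2)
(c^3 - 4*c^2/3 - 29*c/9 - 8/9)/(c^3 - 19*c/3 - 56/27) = 3*(c + 1)/(3*c + 7)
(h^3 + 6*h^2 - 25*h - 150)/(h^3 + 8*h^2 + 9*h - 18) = (h^2 - 25)/(h^2 + 2*h - 3)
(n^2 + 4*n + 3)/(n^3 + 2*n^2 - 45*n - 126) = (n + 1)/(n^2 - n - 42)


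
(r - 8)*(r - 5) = r^2 - 13*r + 40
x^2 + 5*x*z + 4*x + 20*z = (x + 4)*(x + 5*z)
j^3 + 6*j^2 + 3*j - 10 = (j - 1)*(j + 2)*(j + 5)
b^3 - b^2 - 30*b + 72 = (b - 4)*(b - 3)*(b + 6)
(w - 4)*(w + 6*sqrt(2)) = w^2 - 4*w + 6*sqrt(2)*w - 24*sqrt(2)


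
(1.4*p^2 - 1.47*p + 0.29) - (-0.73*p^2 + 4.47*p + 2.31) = 2.13*p^2 - 5.94*p - 2.02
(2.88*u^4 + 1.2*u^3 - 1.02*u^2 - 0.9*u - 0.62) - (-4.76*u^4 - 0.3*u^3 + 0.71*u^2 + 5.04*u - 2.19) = 7.64*u^4 + 1.5*u^3 - 1.73*u^2 - 5.94*u + 1.57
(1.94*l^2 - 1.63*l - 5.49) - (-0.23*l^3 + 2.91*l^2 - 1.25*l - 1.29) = 0.23*l^3 - 0.97*l^2 - 0.38*l - 4.2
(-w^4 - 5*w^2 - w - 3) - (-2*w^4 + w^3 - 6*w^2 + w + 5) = w^4 - w^3 + w^2 - 2*w - 8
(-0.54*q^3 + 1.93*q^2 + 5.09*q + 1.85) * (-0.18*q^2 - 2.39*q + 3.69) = 0.0972*q^5 + 0.9432*q^4 - 7.5215*q^3 - 5.3764*q^2 + 14.3606*q + 6.8265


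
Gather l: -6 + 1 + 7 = 2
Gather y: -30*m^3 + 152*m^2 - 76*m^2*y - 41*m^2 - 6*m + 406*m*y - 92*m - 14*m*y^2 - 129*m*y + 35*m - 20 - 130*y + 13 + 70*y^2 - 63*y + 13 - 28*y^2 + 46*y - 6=-30*m^3 + 111*m^2 - 63*m + y^2*(42 - 14*m) + y*(-76*m^2 + 277*m - 147)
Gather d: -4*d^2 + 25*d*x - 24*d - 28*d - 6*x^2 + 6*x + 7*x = -4*d^2 + d*(25*x - 52) - 6*x^2 + 13*x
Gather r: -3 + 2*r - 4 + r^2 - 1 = r^2 + 2*r - 8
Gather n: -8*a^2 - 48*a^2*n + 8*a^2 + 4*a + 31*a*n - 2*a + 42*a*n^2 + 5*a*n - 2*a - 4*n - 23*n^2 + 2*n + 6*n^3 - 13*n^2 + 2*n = 6*n^3 + n^2*(42*a - 36) + n*(-48*a^2 + 36*a)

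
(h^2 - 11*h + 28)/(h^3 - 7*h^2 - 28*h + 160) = (h - 7)/(h^2 - 3*h - 40)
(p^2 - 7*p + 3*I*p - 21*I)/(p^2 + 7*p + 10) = (p^2 + p*(-7 + 3*I) - 21*I)/(p^2 + 7*p + 10)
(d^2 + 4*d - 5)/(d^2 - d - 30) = (d - 1)/(d - 6)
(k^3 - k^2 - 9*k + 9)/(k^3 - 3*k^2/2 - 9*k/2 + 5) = 2*(k^2 - 9)/(2*k^2 - k - 10)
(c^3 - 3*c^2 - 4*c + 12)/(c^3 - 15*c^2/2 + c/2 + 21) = 2*(c^2 - c - 6)/(2*c^2 - 11*c - 21)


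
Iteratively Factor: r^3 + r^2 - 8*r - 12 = (r + 2)*(r^2 - r - 6) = (r + 2)^2*(r - 3)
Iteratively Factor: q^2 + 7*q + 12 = (q + 4)*(q + 3)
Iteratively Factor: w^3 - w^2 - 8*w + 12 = (w - 2)*(w^2 + w - 6) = (w - 2)^2*(w + 3)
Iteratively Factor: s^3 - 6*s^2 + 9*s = (s)*(s^2 - 6*s + 9) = s*(s - 3)*(s - 3)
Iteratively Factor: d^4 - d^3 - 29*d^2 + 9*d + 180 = (d - 3)*(d^3 + 2*d^2 - 23*d - 60) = (d - 3)*(d + 4)*(d^2 - 2*d - 15) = (d - 5)*(d - 3)*(d + 4)*(d + 3)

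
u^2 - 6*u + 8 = (u - 4)*(u - 2)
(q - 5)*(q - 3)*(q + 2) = q^3 - 6*q^2 - q + 30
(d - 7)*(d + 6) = d^2 - d - 42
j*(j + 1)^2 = j^3 + 2*j^2 + j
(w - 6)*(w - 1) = w^2 - 7*w + 6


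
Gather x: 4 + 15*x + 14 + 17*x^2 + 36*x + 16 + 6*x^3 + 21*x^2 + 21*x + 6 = 6*x^3 + 38*x^2 + 72*x + 40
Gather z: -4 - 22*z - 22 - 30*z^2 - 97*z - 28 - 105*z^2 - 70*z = -135*z^2 - 189*z - 54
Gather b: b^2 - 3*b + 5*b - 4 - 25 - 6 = b^2 + 2*b - 35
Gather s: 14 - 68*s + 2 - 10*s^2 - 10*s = -10*s^2 - 78*s + 16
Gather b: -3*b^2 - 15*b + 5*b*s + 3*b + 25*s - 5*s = -3*b^2 + b*(5*s - 12) + 20*s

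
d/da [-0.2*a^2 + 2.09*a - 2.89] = 2.09 - 0.4*a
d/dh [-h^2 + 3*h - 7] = 3 - 2*h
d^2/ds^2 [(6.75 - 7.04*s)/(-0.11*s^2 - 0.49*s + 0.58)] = ((0.22*s + 0.49)*(0.44*s + 0.98)*(7.04*s - 6.75) - (4.6464*s + 5.4142)*(0.11*s^2 + 0.49*s - 0.58))/(0.11*s^2 + 0.49*s - 0.58)^3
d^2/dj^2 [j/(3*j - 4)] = 24/(3*j - 4)^3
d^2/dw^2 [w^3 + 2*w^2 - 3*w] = 6*w + 4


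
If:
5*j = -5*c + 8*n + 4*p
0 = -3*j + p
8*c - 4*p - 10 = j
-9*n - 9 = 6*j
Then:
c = -362/155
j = -342/155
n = 73/155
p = -1026/155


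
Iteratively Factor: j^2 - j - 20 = (j + 4)*(j - 5)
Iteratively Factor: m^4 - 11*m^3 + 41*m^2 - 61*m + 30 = (m - 1)*(m^3 - 10*m^2 + 31*m - 30) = (m - 5)*(m - 1)*(m^2 - 5*m + 6) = (m - 5)*(m - 2)*(m - 1)*(m - 3)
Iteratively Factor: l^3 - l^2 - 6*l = (l - 3)*(l^2 + 2*l) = (l - 3)*(l + 2)*(l)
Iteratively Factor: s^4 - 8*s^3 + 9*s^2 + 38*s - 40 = (s - 4)*(s^3 - 4*s^2 - 7*s + 10) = (s - 4)*(s + 2)*(s^2 - 6*s + 5) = (s - 5)*(s - 4)*(s + 2)*(s - 1)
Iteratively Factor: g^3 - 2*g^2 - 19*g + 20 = (g - 1)*(g^2 - g - 20) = (g - 5)*(g - 1)*(g + 4)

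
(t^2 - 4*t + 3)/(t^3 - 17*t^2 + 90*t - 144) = (t - 1)/(t^2 - 14*t + 48)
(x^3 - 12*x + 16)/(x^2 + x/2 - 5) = 2*(x^2 + 2*x - 8)/(2*x + 5)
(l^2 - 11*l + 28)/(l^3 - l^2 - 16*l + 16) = (l - 7)/(l^2 + 3*l - 4)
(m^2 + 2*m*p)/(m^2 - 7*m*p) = (m + 2*p)/(m - 7*p)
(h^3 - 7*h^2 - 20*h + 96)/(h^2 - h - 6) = (h^2 - 4*h - 32)/(h + 2)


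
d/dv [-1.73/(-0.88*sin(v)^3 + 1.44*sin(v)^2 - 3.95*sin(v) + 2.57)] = (-4.5672*sin(v)^2 + 4.9824*sin(v) - 6.8335)*cos(v)/(0.88*sin(v)^3 - 1.44*sin(v)^2 + 3.95*sin(v) - 2.57)^2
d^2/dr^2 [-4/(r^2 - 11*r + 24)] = 8*(r^2 - 11*r - (2*r - 11)^2 + 24)/(r^2 - 11*r + 24)^3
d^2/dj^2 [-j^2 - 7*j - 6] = -2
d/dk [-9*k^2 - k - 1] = -18*k - 1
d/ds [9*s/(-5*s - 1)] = -9/(5*s + 1)^2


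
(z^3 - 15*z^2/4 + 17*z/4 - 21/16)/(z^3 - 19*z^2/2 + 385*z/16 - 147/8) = (4*z^2 - 8*z + 3)/(4*z^2 - 31*z + 42)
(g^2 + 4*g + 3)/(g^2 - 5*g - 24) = (g + 1)/(g - 8)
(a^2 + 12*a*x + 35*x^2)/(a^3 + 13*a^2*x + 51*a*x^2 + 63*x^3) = (a + 5*x)/(a^2 + 6*a*x + 9*x^2)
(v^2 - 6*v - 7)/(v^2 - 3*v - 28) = (v + 1)/(v + 4)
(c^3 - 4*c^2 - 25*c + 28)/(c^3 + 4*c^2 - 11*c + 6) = (c^2 - 3*c - 28)/(c^2 + 5*c - 6)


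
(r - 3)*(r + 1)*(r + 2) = r^3 - 7*r - 6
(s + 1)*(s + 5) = s^2 + 6*s + 5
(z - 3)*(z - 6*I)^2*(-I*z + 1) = -I*z^4 - 11*z^3 + 3*I*z^3 + 33*z^2 + 24*I*z^2 - 36*z - 72*I*z + 108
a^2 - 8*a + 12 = (a - 6)*(a - 2)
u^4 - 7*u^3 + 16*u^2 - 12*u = u*(u - 3)*(u - 2)^2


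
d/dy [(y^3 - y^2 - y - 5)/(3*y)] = (2*y^3 - y^2 + 5)/(3*y^2)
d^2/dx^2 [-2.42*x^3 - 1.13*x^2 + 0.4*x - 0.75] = -14.52*x - 2.26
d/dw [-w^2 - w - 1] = -2*w - 1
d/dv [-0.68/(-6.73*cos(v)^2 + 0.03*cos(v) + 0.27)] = (9.1528*cos(v) - 0.0204)*sin(v)/(-6.73*cos(v)^2 + 0.03*cos(v) + 0.27)^2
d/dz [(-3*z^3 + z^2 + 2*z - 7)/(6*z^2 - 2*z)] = (-9*z^4 + 6*z^3 - 7*z^2 + 42*z - 7)/(2*z^2*(9*z^2 - 6*z + 1))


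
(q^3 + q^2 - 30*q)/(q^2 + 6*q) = q - 5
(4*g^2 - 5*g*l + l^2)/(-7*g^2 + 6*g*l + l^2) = (-4*g + l)/(7*g + l)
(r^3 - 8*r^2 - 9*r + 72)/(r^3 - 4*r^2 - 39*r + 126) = (r^2 - 5*r - 24)/(r^2 - r - 42)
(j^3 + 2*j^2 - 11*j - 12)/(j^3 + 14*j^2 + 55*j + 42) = (j^2 + j - 12)/(j^2 + 13*j + 42)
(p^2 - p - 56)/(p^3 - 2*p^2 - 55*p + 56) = 1/(p - 1)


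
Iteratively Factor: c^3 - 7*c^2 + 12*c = (c - 3)*(c^2 - 4*c) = (c - 4)*(c - 3)*(c)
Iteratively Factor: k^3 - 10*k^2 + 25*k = (k - 5)*(k^2 - 5*k) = (k - 5)^2*(k)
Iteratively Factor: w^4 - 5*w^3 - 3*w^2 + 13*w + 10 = (w + 1)*(w^3 - 6*w^2 + 3*w + 10) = (w - 2)*(w + 1)*(w^2 - 4*w - 5) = (w - 5)*(w - 2)*(w + 1)*(w + 1)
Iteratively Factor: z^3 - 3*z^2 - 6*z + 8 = (z - 4)*(z^2 + z - 2) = (z - 4)*(z - 1)*(z + 2)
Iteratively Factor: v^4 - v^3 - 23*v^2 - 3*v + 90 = (v - 5)*(v^3 + 4*v^2 - 3*v - 18) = (v - 5)*(v + 3)*(v^2 + v - 6) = (v - 5)*(v - 2)*(v + 3)*(v + 3)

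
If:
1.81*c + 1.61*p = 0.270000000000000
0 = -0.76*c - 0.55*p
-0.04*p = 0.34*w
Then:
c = -0.65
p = 0.90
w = -0.11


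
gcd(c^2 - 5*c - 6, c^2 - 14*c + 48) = c - 6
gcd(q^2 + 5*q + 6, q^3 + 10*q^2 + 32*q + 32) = q + 2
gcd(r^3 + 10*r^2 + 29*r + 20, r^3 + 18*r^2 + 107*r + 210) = r + 5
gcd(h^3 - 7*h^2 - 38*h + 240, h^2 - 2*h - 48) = h^2 - 2*h - 48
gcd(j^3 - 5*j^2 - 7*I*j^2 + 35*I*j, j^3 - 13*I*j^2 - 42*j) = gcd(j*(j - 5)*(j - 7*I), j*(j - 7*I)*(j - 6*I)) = j^2 - 7*I*j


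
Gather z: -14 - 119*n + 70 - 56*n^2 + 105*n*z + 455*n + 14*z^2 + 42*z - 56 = -56*n^2 + 336*n + 14*z^2 + z*(105*n + 42)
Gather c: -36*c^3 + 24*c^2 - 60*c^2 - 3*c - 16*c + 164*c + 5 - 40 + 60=-36*c^3 - 36*c^2 + 145*c + 25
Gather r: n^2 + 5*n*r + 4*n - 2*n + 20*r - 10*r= n^2 + 2*n + r*(5*n + 10)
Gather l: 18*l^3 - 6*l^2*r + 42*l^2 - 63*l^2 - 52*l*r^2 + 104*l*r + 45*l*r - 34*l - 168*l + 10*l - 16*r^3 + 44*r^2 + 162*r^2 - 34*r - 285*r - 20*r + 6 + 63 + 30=18*l^3 + l^2*(-6*r - 21) + l*(-52*r^2 + 149*r - 192) - 16*r^3 + 206*r^2 - 339*r + 99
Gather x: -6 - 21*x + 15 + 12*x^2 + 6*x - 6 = 12*x^2 - 15*x + 3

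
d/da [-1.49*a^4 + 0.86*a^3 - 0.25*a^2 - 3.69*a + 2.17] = -5.96*a^3 + 2.58*a^2 - 0.5*a - 3.69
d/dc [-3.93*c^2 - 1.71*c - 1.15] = -7.86*c - 1.71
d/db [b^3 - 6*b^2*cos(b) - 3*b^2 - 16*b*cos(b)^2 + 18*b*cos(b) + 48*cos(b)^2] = 6*b^2*sin(b) + 3*b^2 - 18*b*sin(b) + 16*b*sin(2*b) - 12*b*cos(b) - 6*b - 48*sin(2*b) - 16*cos(b)^2 + 18*cos(b)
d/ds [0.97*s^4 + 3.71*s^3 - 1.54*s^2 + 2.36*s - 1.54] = 3.88*s^3 + 11.13*s^2 - 3.08*s + 2.36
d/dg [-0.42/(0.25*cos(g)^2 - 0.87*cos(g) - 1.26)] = (0.3654 - 0.21*cos(g))*sin(g)/(-0.25*cos(g)^2 + 0.87*cos(g) + 1.26)^2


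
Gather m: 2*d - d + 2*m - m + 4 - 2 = d + m + 2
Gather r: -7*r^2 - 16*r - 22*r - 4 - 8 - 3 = -7*r^2 - 38*r - 15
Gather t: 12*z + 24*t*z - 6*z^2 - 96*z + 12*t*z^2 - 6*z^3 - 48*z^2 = t*(12*z^2 + 24*z) - 6*z^3 - 54*z^2 - 84*z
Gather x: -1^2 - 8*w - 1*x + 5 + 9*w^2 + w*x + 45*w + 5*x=9*w^2 + 37*w + x*(w + 4) + 4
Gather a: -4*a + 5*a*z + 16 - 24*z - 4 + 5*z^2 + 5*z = a*(5*z - 4) + 5*z^2 - 19*z + 12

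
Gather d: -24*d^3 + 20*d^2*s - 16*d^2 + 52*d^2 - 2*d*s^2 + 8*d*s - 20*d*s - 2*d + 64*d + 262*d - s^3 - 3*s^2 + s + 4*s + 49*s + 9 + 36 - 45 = -24*d^3 + d^2*(20*s + 36) + d*(-2*s^2 - 12*s + 324) - s^3 - 3*s^2 + 54*s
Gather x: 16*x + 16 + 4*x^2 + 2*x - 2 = 4*x^2 + 18*x + 14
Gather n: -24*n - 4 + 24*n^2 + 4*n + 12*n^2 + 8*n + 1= 36*n^2 - 12*n - 3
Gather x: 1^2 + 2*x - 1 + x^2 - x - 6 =x^2 + x - 6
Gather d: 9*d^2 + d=9*d^2 + d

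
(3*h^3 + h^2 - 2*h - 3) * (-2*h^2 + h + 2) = -6*h^5 + h^4 + 11*h^3 + 6*h^2 - 7*h - 6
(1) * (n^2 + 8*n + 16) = n^2 + 8*n + 16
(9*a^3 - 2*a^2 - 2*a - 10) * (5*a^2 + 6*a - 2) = 45*a^5 + 44*a^4 - 40*a^3 - 58*a^2 - 56*a + 20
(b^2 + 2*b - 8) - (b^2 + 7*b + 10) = -5*b - 18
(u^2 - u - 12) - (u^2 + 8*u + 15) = -9*u - 27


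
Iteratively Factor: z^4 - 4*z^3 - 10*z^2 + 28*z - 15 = (z - 5)*(z^3 + z^2 - 5*z + 3) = (z - 5)*(z - 1)*(z^2 + 2*z - 3) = (z - 5)*(z - 1)^2*(z + 3)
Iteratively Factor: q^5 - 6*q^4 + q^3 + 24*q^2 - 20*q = (q - 2)*(q^4 - 4*q^3 - 7*q^2 + 10*q) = q*(q - 2)*(q^3 - 4*q^2 - 7*q + 10) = q*(q - 2)*(q - 1)*(q^2 - 3*q - 10) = q*(q - 2)*(q - 1)*(q + 2)*(q - 5)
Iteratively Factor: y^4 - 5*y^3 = (y - 5)*(y^3) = y*(y - 5)*(y^2) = y^2*(y - 5)*(y)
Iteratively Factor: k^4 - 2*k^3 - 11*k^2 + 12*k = (k)*(k^3 - 2*k^2 - 11*k + 12) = k*(k + 3)*(k^2 - 5*k + 4) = k*(k - 4)*(k + 3)*(k - 1)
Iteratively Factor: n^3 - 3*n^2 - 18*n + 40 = (n + 4)*(n^2 - 7*n + 10) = (n - 2)*(n + 4)*(n - 5)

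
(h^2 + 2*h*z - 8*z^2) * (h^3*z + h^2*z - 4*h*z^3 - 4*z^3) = h^5*z + 2*h^4*z^2 + h^4*z - 12*h^3*z^3 + 2*h^3*z^2 - 8*h^2*z^4 - 12*h^2*z^3 + 32*h*z^5 - 8*h*z^4 + 32*z^5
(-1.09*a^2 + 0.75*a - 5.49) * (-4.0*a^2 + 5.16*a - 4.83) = 4.36*a^4 - 8.6244*a^3 + 31.0947*a^2 - 31.9509*a + 26.5167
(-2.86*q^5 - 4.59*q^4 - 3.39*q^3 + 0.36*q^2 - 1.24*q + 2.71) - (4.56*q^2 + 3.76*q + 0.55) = -2.86*q^5 - 4.59*q^4 - 3.39*q^3 - 4.2*q^2 - 5.0*q + 2.16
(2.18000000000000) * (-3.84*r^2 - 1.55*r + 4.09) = -8.3712*r^2 - 3.379*r + 8.9162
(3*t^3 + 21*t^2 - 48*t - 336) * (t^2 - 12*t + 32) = 3*t^5 - 15*t^4 - 204*t^3 + 912*t^2 + 2496*t - 10752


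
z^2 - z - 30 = (z - 6)*(z + 5)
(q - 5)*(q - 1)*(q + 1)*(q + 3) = q^4 - 2*q^3 - 16*q^2 + 2*q + 15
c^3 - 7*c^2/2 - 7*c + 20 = (c - 4)*(c - 2)*(c + 5/2)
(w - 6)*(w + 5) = w^2 - w - 30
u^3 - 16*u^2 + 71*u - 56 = (u - 8)*(u - 7)*(u - 1)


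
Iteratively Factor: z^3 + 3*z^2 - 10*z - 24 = (z - 3)*(z^2 + 6*z + 8) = (z - 3)*(z + 2)*(z + 4)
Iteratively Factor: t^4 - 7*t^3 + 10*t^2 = (t)*(t^3 - 7*t^2 + 10*t) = t*(t - 5)*(t^2 - 2*t) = t*(t - 5)*(t - 2)*(t)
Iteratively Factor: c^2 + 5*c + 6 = (c + 2)*(c + 3)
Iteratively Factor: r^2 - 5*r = (r - 5)*(r)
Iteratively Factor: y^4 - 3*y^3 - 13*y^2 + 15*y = (y - 5)*(y^3 + 2*y^2 - 3*y) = y*(y - 5)*(y^2 + 2*y - 3) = y*(y - 5)*(y - 1)*(y + 3)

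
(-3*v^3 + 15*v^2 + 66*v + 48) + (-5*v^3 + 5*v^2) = -8*v^3 + 20*v^2 + 66*v + 48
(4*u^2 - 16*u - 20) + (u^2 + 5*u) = 5*u^2 - 11*u - 20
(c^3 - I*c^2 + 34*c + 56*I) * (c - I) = c^4 - 2*I*c^3 + 33*c^2 + 22*I*c + 56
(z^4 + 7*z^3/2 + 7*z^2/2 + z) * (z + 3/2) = z^5 + 5*z^4 + 35*z^3/4 + 25*z^2/4 + 3*z/2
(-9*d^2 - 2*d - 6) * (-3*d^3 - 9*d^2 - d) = 27*d^5 + 87*d^4 + 45*d^3 + 56*d^2 + 6*d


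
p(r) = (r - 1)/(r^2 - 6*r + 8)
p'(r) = (6 - 2*r)*(r - 1)/(r^2 - 6*r + 8)^2 + 1/(r^2 - 6*r + 8)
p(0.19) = -0.12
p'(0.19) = 0.05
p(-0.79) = -0.13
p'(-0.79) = -0.00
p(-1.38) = -0.13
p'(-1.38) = -0.01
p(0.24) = -0.11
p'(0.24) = 0.06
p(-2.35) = -0.12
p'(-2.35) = -0.01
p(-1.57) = -0.13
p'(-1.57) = -0.01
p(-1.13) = -0.13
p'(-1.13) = -0.01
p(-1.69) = -0.13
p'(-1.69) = -0.01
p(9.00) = 0.23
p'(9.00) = -0.05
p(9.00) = 0.23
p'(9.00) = -0.05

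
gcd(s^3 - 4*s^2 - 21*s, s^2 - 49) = s - 7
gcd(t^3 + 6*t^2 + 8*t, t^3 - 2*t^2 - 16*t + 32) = t + 4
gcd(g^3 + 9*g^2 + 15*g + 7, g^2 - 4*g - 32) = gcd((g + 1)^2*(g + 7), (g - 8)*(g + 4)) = 1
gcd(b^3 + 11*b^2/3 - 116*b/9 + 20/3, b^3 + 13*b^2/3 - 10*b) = b^2 + 13*b/3 - 10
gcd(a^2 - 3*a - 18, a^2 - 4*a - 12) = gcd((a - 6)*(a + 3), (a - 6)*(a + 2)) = a - 6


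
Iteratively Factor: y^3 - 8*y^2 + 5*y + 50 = (y - 5)*(y^2 - 3*y - 10) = (y - 5)^2*(y + 2)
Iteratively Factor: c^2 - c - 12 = (c + 3)*(c - 4)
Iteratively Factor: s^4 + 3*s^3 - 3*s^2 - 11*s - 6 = (s - 2)*(s^3 + 5*s^2 + 7*s + 3) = (s - 2)*(s + 1)*(s^2 + 4*s + 3) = (s - 2)*(s + 1)*(s + 3)*(s + 1)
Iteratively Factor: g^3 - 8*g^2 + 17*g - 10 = (g - 5)*(g^2 - 3*g + 2) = (g - 5)*(g - 1)*(g - 2)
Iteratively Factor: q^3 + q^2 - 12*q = (q + 4)*(q^2 - 3*q) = (q - 3)*(q + 4)*(q)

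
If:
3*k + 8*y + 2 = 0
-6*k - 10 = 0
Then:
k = -5/3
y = 3/8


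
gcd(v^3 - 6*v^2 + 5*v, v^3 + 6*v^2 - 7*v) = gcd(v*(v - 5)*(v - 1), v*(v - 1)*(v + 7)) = v^2 - v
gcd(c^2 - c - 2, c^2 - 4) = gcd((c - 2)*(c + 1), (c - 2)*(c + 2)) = c - 2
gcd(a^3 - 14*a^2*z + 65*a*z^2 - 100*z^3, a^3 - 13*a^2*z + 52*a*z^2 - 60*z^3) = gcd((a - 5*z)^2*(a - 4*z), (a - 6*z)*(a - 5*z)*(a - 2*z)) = -a + 5*z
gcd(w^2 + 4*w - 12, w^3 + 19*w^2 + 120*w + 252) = w + 6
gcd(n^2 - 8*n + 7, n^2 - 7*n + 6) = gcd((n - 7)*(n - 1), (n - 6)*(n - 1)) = n - 1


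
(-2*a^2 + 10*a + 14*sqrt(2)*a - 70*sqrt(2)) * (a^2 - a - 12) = -2*a^4 + 12*a^3 + 14*sqrt(2)*a^3 - 84*sqrt(2)*a^2 + 14*a^2 - 98*sqrt(2)*a - 120*a + 840*sqrt(2)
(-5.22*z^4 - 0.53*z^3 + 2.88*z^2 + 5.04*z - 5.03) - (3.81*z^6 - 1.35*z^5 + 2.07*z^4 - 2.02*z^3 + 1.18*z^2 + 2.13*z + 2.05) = -3.81*z^6 + 1.35*z^5 - 7.29*z^4 + 1.49*z^3 + 1.7*z^2 + 2.91*z - 7.08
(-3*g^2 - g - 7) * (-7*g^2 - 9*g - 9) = 21*g^4 + 34*g^3 + 85*g^2 + 72*g + 63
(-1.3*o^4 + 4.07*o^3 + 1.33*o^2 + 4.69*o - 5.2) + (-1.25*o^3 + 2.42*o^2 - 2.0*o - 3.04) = -1.3*o^4 + 2.82*o^3 + 3.75*o^2 + 2.69*o - 8.24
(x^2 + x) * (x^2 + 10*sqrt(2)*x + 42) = x^4 + x^3 + 10*sqrt(2)*x^3 + 10*sqrt(2)*x^2 + 42*x^2 + 42*x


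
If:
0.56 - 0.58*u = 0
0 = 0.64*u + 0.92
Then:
No Solution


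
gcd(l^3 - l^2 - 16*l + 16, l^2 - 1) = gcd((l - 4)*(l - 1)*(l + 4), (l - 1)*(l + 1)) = l - 1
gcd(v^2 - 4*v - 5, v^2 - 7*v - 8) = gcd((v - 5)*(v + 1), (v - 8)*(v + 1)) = v + 1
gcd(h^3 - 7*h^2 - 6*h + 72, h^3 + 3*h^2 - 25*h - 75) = h + 3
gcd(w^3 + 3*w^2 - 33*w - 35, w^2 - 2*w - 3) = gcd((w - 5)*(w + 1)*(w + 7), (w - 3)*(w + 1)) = w + 1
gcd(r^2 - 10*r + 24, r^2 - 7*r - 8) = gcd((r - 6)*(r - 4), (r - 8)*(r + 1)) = 1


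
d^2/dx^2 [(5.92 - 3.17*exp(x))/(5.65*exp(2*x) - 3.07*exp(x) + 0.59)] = (-101.194325*exp(4*x) + 700.939565*exp(3*x) - 244.65291*exp(2*x) - 28.883693*exp(x) + 9.619419)*exp(x)/(180.362125*exp(6*x) - 294.006225*exp(5*x) + 216.25488*exp(4*x) - 90.337513*exp(3*x) + 22.582368*exp(2*x) - 3.206001*exp(x) + 0.205379)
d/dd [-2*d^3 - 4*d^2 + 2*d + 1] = -6*d^2 - 8*d + 2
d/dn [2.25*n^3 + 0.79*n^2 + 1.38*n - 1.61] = 6.75*n^2 + 1.58*n + 1.38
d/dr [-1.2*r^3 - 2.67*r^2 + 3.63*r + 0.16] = -3.6*r^2 - 5.34*r + 3.63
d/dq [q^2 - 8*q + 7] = 2*q - 8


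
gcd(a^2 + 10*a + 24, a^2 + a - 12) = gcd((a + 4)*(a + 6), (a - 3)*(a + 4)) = a + 4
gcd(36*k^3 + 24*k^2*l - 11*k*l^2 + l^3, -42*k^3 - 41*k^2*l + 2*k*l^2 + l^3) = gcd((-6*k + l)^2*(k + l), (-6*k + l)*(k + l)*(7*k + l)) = 6*k^2 + 5*k*l - l^2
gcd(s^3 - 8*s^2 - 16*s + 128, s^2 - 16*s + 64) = s - 8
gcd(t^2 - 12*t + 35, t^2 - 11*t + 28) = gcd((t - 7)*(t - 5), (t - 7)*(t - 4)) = t - 7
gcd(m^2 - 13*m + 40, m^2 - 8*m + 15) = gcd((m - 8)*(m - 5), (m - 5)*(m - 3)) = m - 5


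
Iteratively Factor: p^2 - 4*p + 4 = (p - 2)*(p - 2)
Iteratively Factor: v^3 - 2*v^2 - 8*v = (v + 2)*(v^2 - 4*v) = v*(v + 2)*(v - 4)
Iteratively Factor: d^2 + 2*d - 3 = (d - 1)*(d + 3)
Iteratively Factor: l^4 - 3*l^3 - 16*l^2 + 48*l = (l - 3)*(l^3 - 16*l) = (l - 3)*(l + 4)*(l^2 - 4*l) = l*(l - 3)*(l + 4)*(l - 4)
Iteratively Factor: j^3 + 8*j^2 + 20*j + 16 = (j + 4)*(j^2 + 4*j + 4) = (j + 2)*(j + 4)*(j + 2)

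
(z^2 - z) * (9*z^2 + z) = 9*z^4 - 8*z^3 - z^2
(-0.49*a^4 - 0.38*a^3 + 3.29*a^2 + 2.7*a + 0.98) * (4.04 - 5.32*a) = 2.6068*a^5 + 0.0420000000000003*a^4 - 19.038*a^3 - 1.0724*a^2 + 5.6944*a + 3.9592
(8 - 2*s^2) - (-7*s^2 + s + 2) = 5*s^2 - s + 6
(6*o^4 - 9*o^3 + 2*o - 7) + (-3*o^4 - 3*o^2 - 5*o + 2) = 3*o^4 - 9*o^3 - 3*o^2 - 3*o - 5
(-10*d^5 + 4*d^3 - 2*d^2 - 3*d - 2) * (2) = -20*d^5 + 8*d^3 - 4*d^2 - 6*d - 4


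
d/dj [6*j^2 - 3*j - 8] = 12*j - 3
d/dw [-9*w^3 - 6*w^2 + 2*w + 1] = -27*w^2 - 12*w + 2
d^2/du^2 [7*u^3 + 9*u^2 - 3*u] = 42*u + 18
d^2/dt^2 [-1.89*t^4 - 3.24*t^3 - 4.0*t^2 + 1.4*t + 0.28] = -22.68*t^2 - 19.44*t - 8.0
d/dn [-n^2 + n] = 1 - 2*n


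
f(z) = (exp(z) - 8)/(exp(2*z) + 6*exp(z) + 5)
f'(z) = (exp(z) - 8)*(-2*exp(2*z) - 6*exp(z))/(exp(2*z) + 6*exp(z) + 5)^2 + exp(z)/(exp(2*z) + 6*exp(z) + 5) = (-2*(exp(z) - 8)*(exp(z) + 3) + exp(2*z) + 6*exp(z) + 5)*exp(z)/(exp(2*z) + 6*exp(z) + 5)^2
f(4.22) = 0.01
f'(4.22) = -0.01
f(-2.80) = -1.48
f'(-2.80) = 0.11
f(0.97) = -0.19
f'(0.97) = 0.30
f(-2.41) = -1.43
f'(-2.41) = 0.16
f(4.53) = 0.01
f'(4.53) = -0.01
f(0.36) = -0.42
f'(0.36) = 0.43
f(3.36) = 0.02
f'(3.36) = -0.01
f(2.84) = 0.02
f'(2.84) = 0.00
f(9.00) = 0.00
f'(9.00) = 0.00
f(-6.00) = -1.59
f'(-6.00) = 0.01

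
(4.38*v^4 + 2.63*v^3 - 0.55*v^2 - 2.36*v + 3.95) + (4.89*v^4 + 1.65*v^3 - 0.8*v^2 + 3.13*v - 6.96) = 9.27*v^4 + 4.28*v^3 - 1.35*v^2 + 0.77*v - 3.01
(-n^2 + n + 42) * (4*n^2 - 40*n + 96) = -4*n^4 + 44*n^3 + 32*n^2 - 1584*n + 4032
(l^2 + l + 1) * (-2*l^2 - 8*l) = -2*l^4 - 10*l^3 - 10*l^2 - 8*l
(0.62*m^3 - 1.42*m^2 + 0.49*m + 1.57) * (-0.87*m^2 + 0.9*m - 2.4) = -0.5394*m^5 + 1.7934*m^4 - 3.1923*m^3 + 2.4831*m^2 + 0.237*m - 3.768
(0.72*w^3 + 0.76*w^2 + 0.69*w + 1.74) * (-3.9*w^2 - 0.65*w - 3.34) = -2.808*w^5 - 3.432*w^4 - 5.5898*w^3 - 9.7729*w^2 - 3.4356*w - 5.8116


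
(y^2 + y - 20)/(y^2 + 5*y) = (y - 4)/y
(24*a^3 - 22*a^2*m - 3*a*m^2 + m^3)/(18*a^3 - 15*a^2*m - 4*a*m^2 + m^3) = (4*a + m)/(3*a + m)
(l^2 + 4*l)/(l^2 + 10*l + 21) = l*(l + 4)/(l^2 + 10*l + 21)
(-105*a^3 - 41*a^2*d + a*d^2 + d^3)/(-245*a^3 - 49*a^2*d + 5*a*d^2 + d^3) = (3*a + d)/(7*a + d)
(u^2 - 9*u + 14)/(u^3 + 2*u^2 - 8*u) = (u - 7)/(u*(u + 4))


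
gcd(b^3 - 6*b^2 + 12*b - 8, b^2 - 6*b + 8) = b - 2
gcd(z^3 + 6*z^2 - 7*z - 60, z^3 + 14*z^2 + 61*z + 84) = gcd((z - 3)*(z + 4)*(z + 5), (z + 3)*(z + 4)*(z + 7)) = z + 4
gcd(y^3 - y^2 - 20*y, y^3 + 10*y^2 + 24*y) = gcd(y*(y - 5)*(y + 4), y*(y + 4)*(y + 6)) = y^2 + 4*y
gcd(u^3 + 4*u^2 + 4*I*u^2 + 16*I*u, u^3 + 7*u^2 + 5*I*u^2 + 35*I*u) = u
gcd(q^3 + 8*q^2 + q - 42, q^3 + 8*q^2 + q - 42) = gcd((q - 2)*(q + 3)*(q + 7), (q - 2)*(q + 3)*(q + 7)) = q^3 + 8*q^2 + q - 42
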